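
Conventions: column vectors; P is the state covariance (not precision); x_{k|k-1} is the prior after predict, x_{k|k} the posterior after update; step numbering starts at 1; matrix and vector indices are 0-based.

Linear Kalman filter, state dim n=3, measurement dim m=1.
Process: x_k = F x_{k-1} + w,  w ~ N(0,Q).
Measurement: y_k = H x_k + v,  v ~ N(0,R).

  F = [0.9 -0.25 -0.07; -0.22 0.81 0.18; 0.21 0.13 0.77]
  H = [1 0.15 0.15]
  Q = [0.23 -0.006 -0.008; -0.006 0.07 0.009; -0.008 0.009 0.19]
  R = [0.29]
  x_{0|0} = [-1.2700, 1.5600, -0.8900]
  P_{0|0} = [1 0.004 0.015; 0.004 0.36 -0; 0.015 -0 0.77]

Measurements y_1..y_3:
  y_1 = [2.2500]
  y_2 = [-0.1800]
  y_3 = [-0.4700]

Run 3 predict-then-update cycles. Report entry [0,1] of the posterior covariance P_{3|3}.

P_post[0,1] = -0.1771

step 1: x^-=[-1.4707, 1.3828, -0.7492]  P^-=[1.0626 -0.2808 0.1382; -0.2808 0.3769 0.1060; 0.1382 0.1060 0.7018]  S=[1.3389]  K=[0.7777; -0.1556; 0.1937]  nu=[3.6257]  x^+=[1.3489, 0.8185, -0.0467]  P^+=[0.2529 -0.1188 -0.0635; -0.1188 0.3445 0.1464; -0.0635 0.1464 0.6515]
step 2: x^-=[1.0126, 0.3579, 0.3537]  P^-=[0.5261 -0.2533 -0.0868; -0.2533 0.4194 0.2102; -0.0868 0.2102 0.5956]  S=[0.7464]  K=[0.6365; -0.2128; 0.0457]  nu=[-1.2994]  x^+=[0.1855, 0.6344, 0.2943]  P^+=[0.2237 -0.1522 -0.1085; -0.1522 0.3856 0.2174; -0.1085 0.2174 0.5940]
step 3: x^-=[-0.0122, 0.5260, 0.3481]  P^-=[0.5280 -0.2965 -0.1375; -0.2965 0.4793 0.2550; -0.1375 0.2550 0.5587]  S=[0.7226]  K=[0.6406; -0.2579; -0.0214]  nu=[-0.5889]  x^+=[-0.3894, 0.6779, 0.3607]  P^+=[0.2315 -0.1771 -0.1276; -0.1771 0.4312 0.2511; -0.1276 0.2511 0.5584]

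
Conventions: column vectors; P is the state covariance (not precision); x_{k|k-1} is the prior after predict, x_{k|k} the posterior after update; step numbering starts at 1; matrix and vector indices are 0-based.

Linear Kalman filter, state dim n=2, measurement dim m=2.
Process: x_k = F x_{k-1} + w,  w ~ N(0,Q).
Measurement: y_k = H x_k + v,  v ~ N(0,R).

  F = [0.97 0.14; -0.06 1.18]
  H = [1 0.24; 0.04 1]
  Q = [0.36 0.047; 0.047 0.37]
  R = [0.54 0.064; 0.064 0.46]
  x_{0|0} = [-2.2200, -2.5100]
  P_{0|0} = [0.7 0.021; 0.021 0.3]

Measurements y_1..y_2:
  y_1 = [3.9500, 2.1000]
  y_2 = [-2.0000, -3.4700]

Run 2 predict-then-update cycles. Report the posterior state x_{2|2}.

x_post = [-0.1070, -2.1252]

step 1: x^-=[-2.5048, -2.8286]  P^-=[1.0302 0.0797; 0.0797 0.7873]  S=[1.6538 0.3746; 0.3746 1.2553]  K=[0.6571 -0.0998; 0.0212 0.6234]  nu=[7.1337, 5.0288]  x^+=[1.6809, 0.4576]  P^+=[0.3528 -0.0180; -0.0180 0.2888]
step 2: x^-=[1.6946, 0.4391]  P^-=[0.6927 0.0538; 0.0538 0.7760]  S=[1.3032 0.3322; 0.3322 1.2414]  K=[0.5631 -0.0851; 0.0262 0.6198]  nu=[-3.8000, -3.9769]  x^+=[-0.1070, -2.1252]  P^+=[0.3023 -0.0152; -0.0152 0.2874]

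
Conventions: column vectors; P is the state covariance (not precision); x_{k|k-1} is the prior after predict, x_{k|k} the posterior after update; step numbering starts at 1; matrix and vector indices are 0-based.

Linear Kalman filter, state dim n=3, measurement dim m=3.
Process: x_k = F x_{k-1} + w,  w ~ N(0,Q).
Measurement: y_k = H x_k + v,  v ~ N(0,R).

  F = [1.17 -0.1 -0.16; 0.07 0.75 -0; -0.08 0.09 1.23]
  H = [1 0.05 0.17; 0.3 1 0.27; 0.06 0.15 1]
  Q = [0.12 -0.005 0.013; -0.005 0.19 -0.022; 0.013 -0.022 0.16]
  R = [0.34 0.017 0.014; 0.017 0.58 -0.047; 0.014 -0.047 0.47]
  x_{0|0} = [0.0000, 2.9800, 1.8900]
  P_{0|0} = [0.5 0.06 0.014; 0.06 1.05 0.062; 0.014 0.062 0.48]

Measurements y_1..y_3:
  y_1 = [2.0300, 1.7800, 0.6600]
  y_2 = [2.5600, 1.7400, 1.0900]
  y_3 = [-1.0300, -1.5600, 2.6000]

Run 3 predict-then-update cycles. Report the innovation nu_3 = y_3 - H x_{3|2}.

innov = [-3.0832, -3.3275, 1.1873]

step 1: x^-=[-0.6004, 2.2350, 2.5929]  P^-=[0.8099 0.0018 -0.1191; 0.0018 0.7894 0.1013; -0.1191 0.1013 0.9080]  S=[1.1396 0.3233 0.1105; 0.3233 1.5449 0.3990; 0.1105 0.3990 1.4148]  K=[0.6981 0.0199 -0.1098; -0.1052 0.5487 0.0088; -0.0391 0.0445 0.6380]  nu=[2.0779, -0.9750, -2.2321]  x^+=[1.0757, 1.4618, 1.0442]  P^+=[0.2467 -0.0312 -0.0529; -0.0312 0.3451 -0.0730; -0.0529 -0.0730 0.3113]
step 2: x^-=[0.9453, 1.1716, 1.3299]  P^-=[0.4939 -0.0284 -0.1447; -0.0284 0.3821 -0.0703; -0.1447 -0.0703 0.6301]  S=[0.7998 0.1249 -0.0023; 0.1249 0.9740 0.0674; -0.0023 0.0674 1.0715]  K=[0.5822 0.0158 -0.1112; -0.0857 0.3776 -0.0377; -0.0538 0.0254 0.5684]  nu=[1.3301, -0.0743, -0.4724]  x^+=[1.7709, 1.0474, 0.9880]  P^+=[0.2070 -0.0233 -0.0538; -0.0233 0.2458 -0.0721; -0.0538 -0.0721 0.2792]
step 3: x^-=[1.8092, 0.9095, 1.1678]  P^-=[0.4362 -0.0175 -0.1343; -0.0175 0.3268 -0.0765; -0.1343 -0.0765 0.5807]  S=[0.7451 0.1159 -0.0028; 0.1159 0.9149 0.0428; -0.0028 0.0428 1.0203]  K=[0.5502 0.0196 -0.1079; -0.0721 0.3401 -0.0424; -0.0547 0.0250 0.5488]  nu=[-3.0832, -3.3275, 1.1873]  x^+=[-0.0803, -0.0502, 1.9050]  P^+=[0.1958 -0.0187 -0.0529; -0.0187 0.2223 -0.0691; -0.0529 -0.0691 0.2696]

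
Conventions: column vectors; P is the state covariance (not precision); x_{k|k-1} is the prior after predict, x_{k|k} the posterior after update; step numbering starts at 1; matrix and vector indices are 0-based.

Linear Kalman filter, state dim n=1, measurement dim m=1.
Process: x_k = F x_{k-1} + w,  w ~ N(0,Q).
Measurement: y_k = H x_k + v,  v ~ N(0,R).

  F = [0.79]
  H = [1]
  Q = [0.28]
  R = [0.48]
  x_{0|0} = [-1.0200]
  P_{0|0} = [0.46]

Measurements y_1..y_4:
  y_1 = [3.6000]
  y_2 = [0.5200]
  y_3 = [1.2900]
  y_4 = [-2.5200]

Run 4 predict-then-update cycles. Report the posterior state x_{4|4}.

step 1: x^-=[-0.8058]  P^-=[0.5671]  S=[1.0471]  K=[0.5416]  nu=[4.4058]  x^+=[1.5803]  P^+=[0.2600]
step 2: x^-=[1.2484]  P^-=[0.4422]  S=[0.9222]  K=[0.4795]  nu=[-0.7284]  x^+=[0.8991]  P^+=[0.2302]
step 3: x^-=[0.7103]  P^-=[0.4237]  S=[0.9037]  K=[0.4688]  nu=[0.5797]  x^+=[0.9821]  P^+=[0.2250]
step 4: x^-=[0.7758]  P^-=[0.4204]  S=[0.9004]  K=[0.4669]  nu=[-3.2958]  x^+=[-0.7631]  P^+=[0.2241]

x_post = [-0.7631]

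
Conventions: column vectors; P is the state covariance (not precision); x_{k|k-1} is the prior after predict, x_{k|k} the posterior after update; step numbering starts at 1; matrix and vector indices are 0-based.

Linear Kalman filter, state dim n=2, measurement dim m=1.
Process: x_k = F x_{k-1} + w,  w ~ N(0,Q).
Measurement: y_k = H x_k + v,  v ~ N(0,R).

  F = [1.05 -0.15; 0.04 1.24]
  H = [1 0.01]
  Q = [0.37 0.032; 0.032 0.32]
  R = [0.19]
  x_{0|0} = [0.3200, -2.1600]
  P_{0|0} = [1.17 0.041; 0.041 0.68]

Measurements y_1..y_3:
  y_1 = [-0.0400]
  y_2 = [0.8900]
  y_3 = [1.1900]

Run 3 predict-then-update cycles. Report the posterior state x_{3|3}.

x_post = [1.2641, -4.1492]

step 1: x^-=[0.6600, -2.6656]  P^-=[1.6623 0.0078; 0.0078 1.3715]  S=[1.8526]  K=[0.8973; 0.0116]  nu=[-0.6733]  x^+=[0.0558, -2.6734]  P^+=[0.1706 -0.0115; -0.0115 1.3713]
step 2: x^-=[0.4596, -3.3128]  P^-=[0.5926 -0.2308; -0.2308 2.4276]  S=[0.7782]  K=[0.7585; -0.2654]  nu=[0.4635]  x^+=[0.8112, -3.4358]  P^+=[0.1449 -0.0742; -0.0742 2.3728]
step 3: x^-=[1.3671, -4.2280]  P^-=[0.6064 -0.4994; -0.4994 3.9612]  S=[0.7869]  K=[0.7644; -0.5843]  nu=[-0.1348]  x^+=[1.2641, -4.1492]  P^+=[0.1467 -0.1479; -0.1479 3.6926]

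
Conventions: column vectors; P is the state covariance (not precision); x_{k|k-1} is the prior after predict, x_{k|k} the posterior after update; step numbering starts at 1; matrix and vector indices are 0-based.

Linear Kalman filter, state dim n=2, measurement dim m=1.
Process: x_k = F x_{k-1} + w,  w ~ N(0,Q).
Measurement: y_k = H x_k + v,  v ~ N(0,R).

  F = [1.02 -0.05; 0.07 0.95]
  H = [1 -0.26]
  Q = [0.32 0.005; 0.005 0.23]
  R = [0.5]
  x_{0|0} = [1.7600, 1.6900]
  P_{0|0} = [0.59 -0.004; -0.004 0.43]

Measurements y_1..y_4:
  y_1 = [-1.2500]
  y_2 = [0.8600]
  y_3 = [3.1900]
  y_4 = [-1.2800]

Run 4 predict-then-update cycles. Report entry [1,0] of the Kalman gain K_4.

K[1,0] = -0.1018

step 1: x^-=[1.7107, 1.7287]  P^-=[0.9353 0.0228; 0.0228 0.6204]  S=[1.4654]  K=[0.6342; -0.0945]  nu=[-2.5112]  x^+=[0.1180, 1.9660]  P^+=[0.3459 0.1107; 0.1107 0.6073]
step 2: x^-=[0.0221, 1.8760]  P^-=[0.6701 0.1077; 0.1077 0.7945]  S=[1.1678]  K=[0.5498; -0.0847]  nu=[1.3257]  x^+=[0.7510, 1.7637]  P^+=[0.3171 0.1621; 0.1621 0.7862]
step 3: x^-=[0.6778, 1.7281]  P^-=[0.6353 0.1468; 0.1468 0.9626]  S=[1.1240]  K=[0.5312; -0.0921]  nu=[2.9615]  x^+=[2.2511, 1.4554]  P^+=[0.3181 0.2018; 0.2018 0.9531]
step 4: x^-=[2.2233, 1.5402]  P^-=[0.6327 0.1772; 0.1772 1.1186]  S=[1.1162]  K=[0.5256; -0.1018]  nu=[-3.1029]  x^+=[0.5925, 1.8559]  P^+=[0.3244 0.2369; 0.2369 1.1070]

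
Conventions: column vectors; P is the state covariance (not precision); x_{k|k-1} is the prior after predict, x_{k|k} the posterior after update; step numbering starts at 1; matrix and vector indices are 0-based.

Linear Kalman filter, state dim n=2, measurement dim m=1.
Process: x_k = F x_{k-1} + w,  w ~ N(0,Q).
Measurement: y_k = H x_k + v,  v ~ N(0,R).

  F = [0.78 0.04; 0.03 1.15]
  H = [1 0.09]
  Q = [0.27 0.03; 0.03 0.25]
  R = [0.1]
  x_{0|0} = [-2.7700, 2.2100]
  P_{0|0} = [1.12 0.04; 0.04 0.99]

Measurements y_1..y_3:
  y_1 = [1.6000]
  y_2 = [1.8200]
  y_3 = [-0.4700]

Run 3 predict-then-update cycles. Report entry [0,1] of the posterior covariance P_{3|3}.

step 1: x^-=[-2.0722, 2.4584]  P^-=[0.9555 0.1377; 0.1377 1.5630]  S=[1.0929]  K=[0.8856; 0.2547]  nu=[3.4509]  x^+=[0.9839, 3.3373]  P^+=[0.0984 -0.1088; -0.1088 1.4922]
step 2: x^-=[0.9009, 3.8674]  P^-=[0.3254 0.0032; 0.0032 2.2160]  S=[0.4440]  K=[0.7337; 0.4564]  nu=[0.5710]  x^+=[1.3199, 4.1280]  P^+=[0.0865 -0.1455; -0.1455 2.1235]
step 3: x^-=[1.1946, 4.7868]  P^-=[0.3169 -0.0010; -0.0010 3.0483]  S=[0.4414]  K=[0.7177; 0.6193]  nu=[-2.0954]  x^+=[-0.3093, 3.4891]  P^+=[0.0895 -0.1972; -0.1972 2.8790]

P_post[0,1] = -0.1972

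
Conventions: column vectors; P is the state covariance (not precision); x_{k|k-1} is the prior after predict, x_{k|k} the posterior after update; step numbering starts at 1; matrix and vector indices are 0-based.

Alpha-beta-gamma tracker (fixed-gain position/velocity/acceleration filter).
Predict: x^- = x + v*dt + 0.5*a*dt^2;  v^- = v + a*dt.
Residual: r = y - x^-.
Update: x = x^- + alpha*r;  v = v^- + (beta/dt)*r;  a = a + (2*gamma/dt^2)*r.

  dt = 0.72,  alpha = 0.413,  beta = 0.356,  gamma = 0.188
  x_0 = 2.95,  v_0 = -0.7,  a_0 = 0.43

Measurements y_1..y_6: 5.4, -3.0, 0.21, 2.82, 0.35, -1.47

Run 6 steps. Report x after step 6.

step 1: x_pred=2.5575  r=2.8425  x^+=3.7314  v^+=1.0151  a^+=2.4917
step 2: x_pred=5.1081  r=-8.1081  x^+=1.7595  v^+=-1.1999  a^+=-3.3892
step 3: x_pred=0.0171  r=0.1929  x^+=0.0968  v^+=-3.5447  a^+=-3.2492
step 4: x_pred=-3.2977  r=6.1177  x^+=-0.7711  v^+=-2.8593  a^+=1.1879
step 5: x_pred=-2.5219  r=2.8719  x^+=-1.3358  v^+=-0.5840  a^+=3.2709
step 6: x_pred=-0.9085  r=-0.5615  x^+=-1.1404  v^+=1.4934  a^+=2.8637

x_post = -1.1404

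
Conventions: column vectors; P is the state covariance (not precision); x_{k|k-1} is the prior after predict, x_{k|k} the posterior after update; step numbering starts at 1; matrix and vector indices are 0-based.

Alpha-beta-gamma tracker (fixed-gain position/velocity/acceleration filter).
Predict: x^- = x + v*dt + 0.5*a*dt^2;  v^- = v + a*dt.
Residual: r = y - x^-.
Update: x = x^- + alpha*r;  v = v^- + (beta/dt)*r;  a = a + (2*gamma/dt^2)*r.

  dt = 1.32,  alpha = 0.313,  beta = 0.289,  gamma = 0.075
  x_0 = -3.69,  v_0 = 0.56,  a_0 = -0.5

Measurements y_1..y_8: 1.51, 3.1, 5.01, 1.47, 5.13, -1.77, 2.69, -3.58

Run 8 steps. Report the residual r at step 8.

step 1: x_pred=-3.3864  r=4.8964  x^+=-1.8538  v^+=0.9720  a^+=-0.0785
step 2: x_pred=-0.6391  r=3.7391  x^+=0.5312  v^+=1.6871  a^+=0.2434
step 3: x_pred=2.9702  r=2.0398  x^+=3.6087  v^+=2.4550  a^+=0.4190
step 4: x_pred=7.2143  r=-5.7443  x^+=5.4163  v^+=1.7504  a^+=-0.0755
step 5: x_pred=7.6611  r=-2.5311  x^+=6.8689  v^+=1.0966  a^+=-0.2934
step 6: x_pred=8.0608  r=-9.8308  x^+=4.9838  v^+=-1.4430  a^+=-1.1397
step 7: x_pred=2.0861  r=0.6039  x^+=2.2751  v^+=-2.8152  a^+=-1.0877
step 8: x_pred=-2.3886  r=-1.1914  x^+=-2.7615  v^+=-4.5118  a^+=-1.1903

resid = -1.1914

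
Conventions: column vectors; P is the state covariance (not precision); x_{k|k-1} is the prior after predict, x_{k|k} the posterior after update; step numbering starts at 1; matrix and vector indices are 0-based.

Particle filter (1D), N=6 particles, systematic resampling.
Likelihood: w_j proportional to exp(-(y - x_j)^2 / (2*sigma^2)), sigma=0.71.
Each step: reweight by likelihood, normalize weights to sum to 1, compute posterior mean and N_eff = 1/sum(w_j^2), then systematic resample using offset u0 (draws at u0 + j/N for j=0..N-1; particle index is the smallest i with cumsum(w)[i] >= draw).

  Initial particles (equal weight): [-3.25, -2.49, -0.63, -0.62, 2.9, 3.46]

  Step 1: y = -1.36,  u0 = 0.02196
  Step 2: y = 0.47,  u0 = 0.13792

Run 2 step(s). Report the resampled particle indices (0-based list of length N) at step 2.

step 1: w=[0.0195, 0.1903, 0.3980, 0.3922, 0.0000, 0.0000]  mean=-1.0311  Neff=2.8669  idx=[1, 1, 2, 2, 3, 3]
step 2: w=[0.0001, 0.0001, 0.2472, 0.2472, 0.2526, 0.2526]  mean=-0.6255  Neff=4.0017  idx=[2, 3, 3, 4, 5, 5]

resampled_idx = [2, 3, 3, 4, 5, 5]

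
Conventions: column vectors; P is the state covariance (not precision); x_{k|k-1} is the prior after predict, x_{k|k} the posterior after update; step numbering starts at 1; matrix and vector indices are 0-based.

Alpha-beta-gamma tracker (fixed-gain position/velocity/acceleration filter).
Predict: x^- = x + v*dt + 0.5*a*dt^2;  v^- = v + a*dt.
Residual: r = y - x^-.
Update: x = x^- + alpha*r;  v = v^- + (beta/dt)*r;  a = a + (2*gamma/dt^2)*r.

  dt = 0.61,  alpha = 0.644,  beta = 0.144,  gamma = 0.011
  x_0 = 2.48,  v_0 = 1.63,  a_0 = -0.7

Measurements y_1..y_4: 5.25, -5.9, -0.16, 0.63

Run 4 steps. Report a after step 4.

step 1: x_pred=3.3441  r=1.9059  x^+=4.5715  v^+=1.6529  a^+=-0.5873
step 2: x_pred=5.4705  r=-11.3705  x^+=-1.8521  v^+=-1.3895  a^+=-1.2596
step 3: x_pred=-2.9341  r=2.7741  x^+=-1.1476  v^+=-1.5030  a^+=-1.0956
step 4: x_pred=-2.2682  r=2.8982  x^+=-0.4018  v^+=-1.4871  a^+=-0.9242

a_post = -0.9242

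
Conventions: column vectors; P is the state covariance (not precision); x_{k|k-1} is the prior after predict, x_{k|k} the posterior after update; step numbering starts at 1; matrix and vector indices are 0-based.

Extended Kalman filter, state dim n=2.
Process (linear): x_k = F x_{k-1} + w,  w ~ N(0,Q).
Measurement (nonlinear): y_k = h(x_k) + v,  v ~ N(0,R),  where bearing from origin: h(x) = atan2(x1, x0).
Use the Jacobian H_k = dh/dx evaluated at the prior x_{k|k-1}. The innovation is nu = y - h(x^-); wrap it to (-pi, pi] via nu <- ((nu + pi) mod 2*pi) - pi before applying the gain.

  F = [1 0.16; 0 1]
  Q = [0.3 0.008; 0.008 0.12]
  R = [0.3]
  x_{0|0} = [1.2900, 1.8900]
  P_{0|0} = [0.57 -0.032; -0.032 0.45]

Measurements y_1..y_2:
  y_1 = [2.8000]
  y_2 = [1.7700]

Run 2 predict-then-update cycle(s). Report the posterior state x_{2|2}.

x_post = [0.3727, 2.5050]

step 1: x^-=[1.5924, 1.8900]  P^-=[0.8713 0.0480; 0.0480 0.5700]  H_jac=[-0.3094 0.2607]  S=[0.4144]  K=[-0.6204; 0.3227]  nu=[1.9294]  x^+=[0.3955, 2.5127]  P^+=[0.7118 0.1310; 0.1310 0.5268]
step 2: x^-=[0.7975, 2.5127]  P^-=[1.0672 0.2233; 0.2233 0.6468]  H_jac=[-0.3616 0.1148]  S=[0.4295]  K=[-0.8387; -0.0151]  nu=[0.5066]  x^+=[0.3727, 2.5050]  P^+=[0.7651 0.2178; 0.2178 0.6467]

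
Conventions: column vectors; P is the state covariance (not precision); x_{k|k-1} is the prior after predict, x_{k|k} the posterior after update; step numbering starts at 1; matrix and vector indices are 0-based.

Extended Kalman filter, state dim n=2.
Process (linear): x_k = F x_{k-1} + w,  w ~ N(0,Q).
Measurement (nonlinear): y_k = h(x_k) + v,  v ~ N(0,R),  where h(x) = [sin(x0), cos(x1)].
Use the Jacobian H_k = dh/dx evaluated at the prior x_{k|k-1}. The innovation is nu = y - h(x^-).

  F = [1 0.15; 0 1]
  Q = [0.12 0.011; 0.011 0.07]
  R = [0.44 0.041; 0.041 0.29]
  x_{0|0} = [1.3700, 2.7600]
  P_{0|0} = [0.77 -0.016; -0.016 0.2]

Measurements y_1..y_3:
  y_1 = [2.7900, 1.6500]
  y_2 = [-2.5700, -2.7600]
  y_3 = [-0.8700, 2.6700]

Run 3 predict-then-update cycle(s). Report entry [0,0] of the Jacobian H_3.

H_jac[0,0] = 0.4328

step 1: x^-=[1.7840, 2.7600]  P^-=[0.8897 0.0250; 0.0250 0.2700]  H_jac=[-0.2116 0.0000; 0.0000 -0.3724]  S=[0.4798 0.0430; 0.0430 0.3274]  K=[-0.3944 0.0233; 0.0167 -0.3093]  nu=[1.8126, 2.5781]  x^+=[1.1292, 1.9929]  P^+=[0.8157 0.0253; 0.0253 0.2390]
step 2: x^-=[1.4281, 1.9929]  P^-=[0.9486 0.0721; 0.0721 0.3090]  H_jac=[0.1422 0.0000; 0.0000 -0.9122]  S=[0.4592 0.0316; 0.0316 0.5471]  K=[0.3032 -0.1378; 0.0581 -0.5185]  nu=[-3.5598, -2.3503]  x^+=[0.6725, 3.0049]  P^+=[0.8987 0.0302; 0.0302 0.1622]
step 3: x^-=[1.1232, 3.0049]  P^-=[1.0314 0.0655; 0.0655 0.2322]  H_jac=[0.4328 0.0000; 0.0000 -0.1362]  S=[0.6332 0.0371; 0.0371 0.2943]  K=[0.7120 -0.1202; 0.0515 -0.1140]  nu=[-1.7715, 3.6607]  x^+=[-0.5779, 2.4965]  P^+=[0.7125 0.0415; 0.0415 0.2272]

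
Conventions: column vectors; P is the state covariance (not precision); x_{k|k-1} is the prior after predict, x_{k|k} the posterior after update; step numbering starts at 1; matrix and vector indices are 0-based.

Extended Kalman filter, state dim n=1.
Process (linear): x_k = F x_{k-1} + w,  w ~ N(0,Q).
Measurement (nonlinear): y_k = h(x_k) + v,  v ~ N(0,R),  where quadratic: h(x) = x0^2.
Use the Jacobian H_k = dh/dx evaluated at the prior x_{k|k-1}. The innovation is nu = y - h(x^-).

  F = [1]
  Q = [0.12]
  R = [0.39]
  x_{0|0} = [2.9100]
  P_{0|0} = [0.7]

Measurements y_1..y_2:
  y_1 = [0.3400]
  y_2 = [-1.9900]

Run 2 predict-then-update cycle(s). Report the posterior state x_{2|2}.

x_post = [0.4571]

step 1: x^-=[2.9100]  P^-=[0.8200]  H_jac=[5.8200]  S=[28.1654]  K=[0.1694]  nu=[-8.1281]  x^+=[1.5328]  P^+=[0.0114]
step 2: x^-=[1.5328]  P^-=[0.1314]  H_jac=[3.0655]  S=[1.6244]  K=[0.2479]  nu=[-4.3393]  x^+=[0.4571]  P^+=[0.0315]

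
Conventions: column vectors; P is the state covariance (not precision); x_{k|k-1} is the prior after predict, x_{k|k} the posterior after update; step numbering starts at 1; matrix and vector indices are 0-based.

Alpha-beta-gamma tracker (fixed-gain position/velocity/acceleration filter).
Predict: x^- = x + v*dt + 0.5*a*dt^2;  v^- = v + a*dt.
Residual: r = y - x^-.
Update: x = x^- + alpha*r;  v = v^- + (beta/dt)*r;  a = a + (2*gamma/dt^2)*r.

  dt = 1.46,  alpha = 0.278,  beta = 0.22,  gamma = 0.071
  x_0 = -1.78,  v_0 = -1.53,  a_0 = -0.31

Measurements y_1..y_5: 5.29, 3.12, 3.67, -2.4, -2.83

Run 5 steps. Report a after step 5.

step 1: x_pred=-4.3442  r=9.6342  x^+=-1.6659  v^+=-0.5309  a^+=0.3318
step 2: x_pred=-2.0873  r=5.2073  x^+=-0.6397  v^+=0.7382  a^+=0.6787
step 3: x_pred=1.1615  r=2.5085  x^+=1.8588  v^+=2.1071  a^+=0.8458
step 4: x_pred=5.8367  r=-8.2367  x^+=3.5469  v^+=2.1008  a^+=0.2971
step 5: x_pred=6.9308  r=-9.7608  x^+=4.2173  v^+=1.0638  a^+=-0.3531

a_post = -0.3531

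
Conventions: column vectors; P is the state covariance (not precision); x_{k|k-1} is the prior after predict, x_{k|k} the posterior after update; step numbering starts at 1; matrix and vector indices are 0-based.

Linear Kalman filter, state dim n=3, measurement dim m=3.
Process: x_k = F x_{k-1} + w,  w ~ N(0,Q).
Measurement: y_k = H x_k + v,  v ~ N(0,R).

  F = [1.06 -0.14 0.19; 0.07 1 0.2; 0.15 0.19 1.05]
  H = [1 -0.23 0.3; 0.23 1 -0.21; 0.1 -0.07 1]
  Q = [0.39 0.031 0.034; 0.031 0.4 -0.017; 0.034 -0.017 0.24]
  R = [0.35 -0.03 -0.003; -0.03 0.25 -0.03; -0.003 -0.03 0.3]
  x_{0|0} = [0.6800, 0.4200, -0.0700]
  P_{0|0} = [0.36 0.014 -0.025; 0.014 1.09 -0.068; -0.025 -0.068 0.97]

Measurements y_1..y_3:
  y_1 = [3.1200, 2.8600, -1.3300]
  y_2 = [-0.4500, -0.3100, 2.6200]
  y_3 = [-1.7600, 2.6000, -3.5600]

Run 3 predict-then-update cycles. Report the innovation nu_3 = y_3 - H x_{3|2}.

innov = [-2.5975, 1.8732, -5.1237]

step 1: x^-=[0.6487, 0.4536, 0.1083]  P^-=[0.8403 -0.0600 0.2373; -0.0600 1.5046 0.3233; 0.2373 0.3233 1.3227]  S=[1.5143 -0.2438 0.6709; -0.2438 1.6711 -0.0211; 0.6709 -0.0211 1.6415]  K=[0.6666 0.1463 -0.0723; -0.1616 0.8305 0.2059; 0.0292 0.0742 0.7955]  nu=[2.5431, 2.2799, -1.4714]  x^+=[2.7837, 1.6332, -0.8188]  P^+=[0.2348 -0.0468 -0.0548; -0.0468 0.2293 0.0581; -0.0548 0.0581 0.2459]
step 2: x^-=[2.5665, 1.6643, -0.1319]  P^-=[0.6559 -0.0264 0.0368; -0.0264 0.6554 0.1305; 0.0368 0.1305 0.5279]  S=[1.1043 -0.0479 0.2391; -0.0479 0.8928 -0.0337; 0.2391 -0.0337 0.8271]  K=[0.6270 0.1625 -0.0486; -0.1306 0.6958 0.1653; 0.0157 0.0561 0.6294]  nu=[-2.5942, -2.5923, 2.6117]  x^+=[0.3917, 0.6310, 1.3256]  P^+=[0.2200 -0.0370 -0.0459; -0.0370 0.1911 0.0462; -0.0459 0.0462 0.1949]
step 3: x^-=[0.5787, 0.9235, 1.5705]  P^-=[0.6380 -0.0137 0.0386; -0.0137 0.6120 0.1020; 0.0386 0.1020 0.4686]  S=[1.0779 -0.0364 0.2266; -0.0364 0.8635 -0.0462; 0.2266 -0.0462 0.7716]  K=[0.6192 0.1688 -0.0379; -0.1238 0.6832 0.1521; 0.0199 0.0473 0.6000]  nu=[-2.5975, 1.8732, -5.1237]  x^+=[-0.5195, 1.7453, -1.4669]  P^+=[0.2167 -0.0340 -0.0423; -0.0340 0.1866 0.0420; -0.0423 0.0420 0.1857]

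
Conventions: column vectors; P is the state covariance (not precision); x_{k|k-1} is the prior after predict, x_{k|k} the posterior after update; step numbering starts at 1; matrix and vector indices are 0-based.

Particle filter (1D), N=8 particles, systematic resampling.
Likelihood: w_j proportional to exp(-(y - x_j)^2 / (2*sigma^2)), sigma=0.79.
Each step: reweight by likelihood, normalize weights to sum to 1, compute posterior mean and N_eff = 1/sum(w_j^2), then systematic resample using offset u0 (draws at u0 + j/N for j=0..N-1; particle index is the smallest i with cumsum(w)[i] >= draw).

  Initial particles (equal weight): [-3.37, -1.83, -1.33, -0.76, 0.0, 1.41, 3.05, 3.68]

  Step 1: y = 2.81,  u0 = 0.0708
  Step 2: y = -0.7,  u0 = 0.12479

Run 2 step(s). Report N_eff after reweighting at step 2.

N_eff = 1.0037

step 1: w=[0.0000, 0.0000, 0.0000, 0.0000, 0.0010, 0.1216, 0.5584, 0.3189]  mean=3.0482  Neff=2.3348  idx=[5, 6, 6, 6, 6, 7, 7, 7]
step 2: w=[0.9982, 0.0005, 0.0005, 0.0005, 0.0005, 0.0000, 0.0000, 0.0000]  mean=1.4130  Neff=1.0037  idx=[0, 0, 0, 0, 0, 0, 0, 4]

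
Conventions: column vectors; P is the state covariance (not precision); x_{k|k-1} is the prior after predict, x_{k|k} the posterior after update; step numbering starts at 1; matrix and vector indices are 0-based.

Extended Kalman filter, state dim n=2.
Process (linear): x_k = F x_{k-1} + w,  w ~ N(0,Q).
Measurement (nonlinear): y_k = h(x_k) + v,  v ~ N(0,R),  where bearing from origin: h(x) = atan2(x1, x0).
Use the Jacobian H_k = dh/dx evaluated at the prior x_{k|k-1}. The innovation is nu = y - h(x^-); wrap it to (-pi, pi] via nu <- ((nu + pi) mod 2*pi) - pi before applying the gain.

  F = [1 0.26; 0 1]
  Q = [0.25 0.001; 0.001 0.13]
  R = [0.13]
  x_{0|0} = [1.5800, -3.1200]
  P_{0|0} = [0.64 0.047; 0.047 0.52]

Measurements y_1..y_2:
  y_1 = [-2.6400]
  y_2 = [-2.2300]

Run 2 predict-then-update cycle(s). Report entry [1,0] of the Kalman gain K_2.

K[1,0] = -0.2199

step 1: x^-=[0.7688, -3.1200]  P^-=[0.9496 0.1832; 0.1832 0.6500]  H_jac=[0.3022 0.0745]  S=[0.2285]  K=[1.3151; 0.4540]  nu=[-1.3108]  x^+=[-0.9551, -3.7151]  P^+=[0.5543 0.0467; 0.0467 0.6029]
step 2: x^-=[-1.9210, -3.7151]  P^-=[0.8694 0.2045; 0.2045 0.7329]  H_jac=[0.2124 -0.1098]  S=[0.1685]  K=[0.9624; -0.2199]  nu=[-0.1820]  x^+=[-2.0962, -3.6750]  P^+=[0.7133 0.2402; 0.2402 0.7248]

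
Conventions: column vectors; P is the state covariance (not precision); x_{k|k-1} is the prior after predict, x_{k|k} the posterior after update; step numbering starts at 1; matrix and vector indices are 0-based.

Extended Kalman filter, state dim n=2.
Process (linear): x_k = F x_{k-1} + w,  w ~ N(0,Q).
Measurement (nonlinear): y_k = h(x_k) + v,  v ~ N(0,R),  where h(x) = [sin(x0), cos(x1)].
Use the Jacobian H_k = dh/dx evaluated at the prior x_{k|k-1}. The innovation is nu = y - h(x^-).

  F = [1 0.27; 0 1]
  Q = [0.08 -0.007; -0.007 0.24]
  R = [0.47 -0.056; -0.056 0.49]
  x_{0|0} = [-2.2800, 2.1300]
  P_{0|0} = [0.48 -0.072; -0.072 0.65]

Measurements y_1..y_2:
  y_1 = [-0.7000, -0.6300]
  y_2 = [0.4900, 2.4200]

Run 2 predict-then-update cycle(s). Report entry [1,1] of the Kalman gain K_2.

K[1,1] = -0.5626

step 1: x^-=[-1.7049, 2.1300]  P^-=[0.5685 0.0965; 0.0965 0.8900]  H_jac=[-0.1337 0.0000; 0.0000 -0.8477]  S=[0.4802 -0.0451; -0.0451 1.1295]  K=[-0.1657 -0.0790; -0.0899 -0.6715]  nu=[0.2910, -0.0995]  x^+=[-1.7453, 2.1706]  P^+=[0.5494 0.0347; 0.0347 0.3822]
step 2: x^-=[-1.1592, 2.1706]  P^-=[0.6761 0.1309; 0.1309 0.6222]  H_jac=[0.4001 0.0000; 0.0000 -0.8254]  S=[0.5782 -0.0992; -0.0992 0.9139]  K=[0.4560 -0.0687; -0.0060 -0.5626]  nu=[1.4065, 2.9845]  x^+=[-0.7230, 0.4831]  P^+=[0.5453 0.0717; 0.0717 0.3336]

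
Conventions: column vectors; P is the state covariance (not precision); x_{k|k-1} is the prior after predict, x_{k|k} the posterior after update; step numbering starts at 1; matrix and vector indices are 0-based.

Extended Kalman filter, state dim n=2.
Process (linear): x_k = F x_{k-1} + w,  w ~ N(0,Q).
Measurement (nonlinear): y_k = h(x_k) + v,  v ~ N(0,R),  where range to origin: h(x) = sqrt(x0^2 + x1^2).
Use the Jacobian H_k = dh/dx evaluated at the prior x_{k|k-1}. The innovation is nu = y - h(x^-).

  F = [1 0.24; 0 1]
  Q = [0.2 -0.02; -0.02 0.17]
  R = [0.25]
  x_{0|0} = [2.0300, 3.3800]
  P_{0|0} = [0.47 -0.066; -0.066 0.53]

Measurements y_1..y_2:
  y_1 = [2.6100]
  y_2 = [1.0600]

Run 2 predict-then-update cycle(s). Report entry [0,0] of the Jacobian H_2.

H_jac[0,0] = 0.7366

step 1: x^-=[2.8412, 3.3800]  P^-=[0.6688 0.0412; 0.0412 0.7000]  H_jac=[0.6435 0.7655]  S=[0.9777]  K=[0.4725; 0.5752]  nu=[-1.8055]  x^+=[1.9882, 2.3415]  P^+=[0.4506 -0.2245; -0.2245 0.3765]
step 2: x^-=[2.5501, 2.3415]  P^-=[0.5646 -0.1541; -0.1541 0.5465]  H_jac=[0.7366 0.6763]  S=[0.6528]  K=[0.4774; 0.3924]  nu=[-2.4021]  x^+=[1.4034, 1.3990]  P^+=[0.4158 -0.2764; -0.2764 0.4460]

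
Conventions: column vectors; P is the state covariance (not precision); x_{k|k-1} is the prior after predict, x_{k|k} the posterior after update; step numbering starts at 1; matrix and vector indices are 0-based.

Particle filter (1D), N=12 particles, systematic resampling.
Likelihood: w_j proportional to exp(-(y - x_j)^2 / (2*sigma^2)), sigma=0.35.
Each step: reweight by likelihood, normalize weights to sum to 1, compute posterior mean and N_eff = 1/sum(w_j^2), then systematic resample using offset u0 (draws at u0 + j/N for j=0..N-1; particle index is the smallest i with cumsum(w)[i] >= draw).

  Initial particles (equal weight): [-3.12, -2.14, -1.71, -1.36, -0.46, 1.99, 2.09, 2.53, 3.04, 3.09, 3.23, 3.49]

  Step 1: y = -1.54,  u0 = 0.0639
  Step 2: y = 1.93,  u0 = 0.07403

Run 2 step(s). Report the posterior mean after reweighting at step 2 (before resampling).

post_mean = -1.3600

step 1: w=[0.0000, 0.1148, 0.4436, 0.4373, 0.0043, 0.0000, 0.0000, 0.0000, 0.0000, 0.0000, 0.0000, 0.0000]  mean=-1.6010  Neff=2.4925  idx=[1, 2, 2, 2, 2, 2, 3, 3, 3, 3, 3, 3]
step 2: w=[0.0000, 0.0000, 0.0000, 0.0000, 0.0000, 0.0000, 0.1667, 0.1667, 0.1667, 0.1667, 0.1667, 0.1667]  mean=-1.3600  Neff=6.0005  idx=[6, 6, 7, 7, 8, 8, 9, 9, 10, 10, 11, 11]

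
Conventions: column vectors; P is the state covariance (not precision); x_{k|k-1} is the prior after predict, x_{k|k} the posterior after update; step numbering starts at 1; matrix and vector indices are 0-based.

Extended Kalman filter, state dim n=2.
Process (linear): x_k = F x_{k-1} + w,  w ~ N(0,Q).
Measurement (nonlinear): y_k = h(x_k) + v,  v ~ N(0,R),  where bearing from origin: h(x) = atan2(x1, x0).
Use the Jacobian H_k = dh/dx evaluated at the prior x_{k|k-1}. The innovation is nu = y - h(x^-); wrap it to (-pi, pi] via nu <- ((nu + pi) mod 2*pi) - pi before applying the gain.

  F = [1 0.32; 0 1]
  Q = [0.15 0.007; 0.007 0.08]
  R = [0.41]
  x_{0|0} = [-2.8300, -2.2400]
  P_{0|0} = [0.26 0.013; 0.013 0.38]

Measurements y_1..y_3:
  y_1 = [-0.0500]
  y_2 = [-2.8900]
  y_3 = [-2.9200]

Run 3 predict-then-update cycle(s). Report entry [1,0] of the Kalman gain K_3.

K[1,0] = -0.1304

step 1: x^-=[-3.5468, -2.2400]  P^-=[0.4572 0.1416; 0.1416 0.4600]  H_jac=[0.1273 -0.2016]  S=[0.4288]  K=[0.0692; -0.1742]  nu=[2.5283]  x^+=[-3.3719, -2.6804]  P^+=[0.4552 0.1468; 0.1468 0.4470]
step 2: x^-=[-4.2296, -2.6804]  P^-=[0.7449 0.2968; 0.2968 0.5270]  H_jac=[0.1069 -0.1687]  S=[0.4228]  K=[0.0699; -0.1352]  nu=[-0.3132]  x^+=[-4.2515, -2.6380]  P^+=[0.7428 0.3008; 0.3008 0.5193]
step 3: x^-=[-5.0957, -2.6380]  P^-=[1.1385 0.4740; 0.4740 0.5993]  H_jac=[0.0801 -0.1548]  S=[0.4199]  K=[0.0425; -0.1304]  nu=[-0.2561]  x^+=[-5.1066, -2.6046]  P^+=[1.1377 0.4763; 0.4763 0.5921]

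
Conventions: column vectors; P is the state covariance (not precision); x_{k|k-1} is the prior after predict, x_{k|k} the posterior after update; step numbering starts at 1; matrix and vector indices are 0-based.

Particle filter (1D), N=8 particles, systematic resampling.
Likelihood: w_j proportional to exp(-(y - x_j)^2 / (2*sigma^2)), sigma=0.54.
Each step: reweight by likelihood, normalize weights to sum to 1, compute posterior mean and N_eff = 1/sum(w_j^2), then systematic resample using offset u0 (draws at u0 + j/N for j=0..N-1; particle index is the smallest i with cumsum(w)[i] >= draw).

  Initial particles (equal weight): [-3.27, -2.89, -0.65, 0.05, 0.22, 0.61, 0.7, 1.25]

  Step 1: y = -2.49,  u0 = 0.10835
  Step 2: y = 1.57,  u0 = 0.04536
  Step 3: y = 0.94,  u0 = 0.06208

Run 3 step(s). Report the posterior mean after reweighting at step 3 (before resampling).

step 1: w=[0.3159, 0.6814, 0.0027, 0.0000, 0.0000, 0.0000, 0.0000, 0.0000]  mean=-3.0039  Neff=1.7727  idx=[0, 0, 1, 1, 1, 1, 1, 1]
step 2: w=[0.0004, 0.0004, 0.1665, 0.1665, 0.1665, 0.1665, 0.1665, 0.1665]  mean=-2.8903  Neff=6.0093  idx=[2, 3, 3, 4, 5, 6, 6, 7]
step 3: w=[0.1250, 0.1250, 0.1250, 0.1250, 0.1250, 0.1250, 0.1250, 0.1250]  mean=-2.8900  Neff=8.0000  idx=[0, 1, 2, 3, 4, 5, 6, 7]

post_mean = -2.8900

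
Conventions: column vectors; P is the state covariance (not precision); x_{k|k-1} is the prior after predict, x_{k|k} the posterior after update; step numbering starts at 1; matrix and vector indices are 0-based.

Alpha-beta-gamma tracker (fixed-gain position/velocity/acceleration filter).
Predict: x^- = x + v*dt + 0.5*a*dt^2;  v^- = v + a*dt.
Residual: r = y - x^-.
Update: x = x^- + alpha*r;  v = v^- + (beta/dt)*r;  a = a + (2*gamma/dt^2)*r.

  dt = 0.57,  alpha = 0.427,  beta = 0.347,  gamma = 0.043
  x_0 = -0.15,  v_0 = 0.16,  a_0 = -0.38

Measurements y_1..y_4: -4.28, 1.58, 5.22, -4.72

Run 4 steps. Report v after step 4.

v_post = -0.4060

step 1: x_pred=-0.1205  r=-4.1595  x^+=-1.8966  v^+=-2.5888  a^+=-1.4810
step 2: x_pred=-3.6128  r=5.1928  x^+=-1.3955  v^+=-0.2717  a^+=-0.1065
step 3: x_pred=-1.5676  r=6.7876  x^+=1.3307  v^+=3.7997  a^+=1.6902
step 4: x_pred=3.7711  r=-8.4911  x^+=0.1454  v^+=-0.4060  a^+=-0.5574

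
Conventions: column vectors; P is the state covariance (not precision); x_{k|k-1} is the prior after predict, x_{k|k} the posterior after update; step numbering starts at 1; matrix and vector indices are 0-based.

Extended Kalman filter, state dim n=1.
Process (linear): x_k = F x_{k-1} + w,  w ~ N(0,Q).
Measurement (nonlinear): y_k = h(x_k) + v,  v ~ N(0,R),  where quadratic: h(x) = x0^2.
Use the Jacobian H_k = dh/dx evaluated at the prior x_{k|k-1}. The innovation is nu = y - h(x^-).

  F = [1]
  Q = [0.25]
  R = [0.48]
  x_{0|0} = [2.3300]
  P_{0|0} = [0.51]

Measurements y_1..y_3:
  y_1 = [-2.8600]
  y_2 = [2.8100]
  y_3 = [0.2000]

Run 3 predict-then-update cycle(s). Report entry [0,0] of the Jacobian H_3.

step 1: x^-=[2.3300]  P^-=[0.7600]  H_jac=[4.6600]  S=[16.9839]  K=[0.2085]  nu=[-8.2889]  x^+=[0.6015]  P^+=[0.0215]
step 2: x^-=[0.6015]  P^-=[0.2715]  H_jac=[1.2031]  S=[0.8729]  K=[0.3742]  nu=[2.4482]  x^+=[1.5175]  P^+=[0.1493]
step 3: x^-=[1.5175]  P^-=[0.3993]  H_jac=[3.0350]  S=[4.1579]  K=[0.2914]  nu=[-2.1029]  x^+=[0.9046]  P^+=[0.0461]

H_jac[0,0] = 3.0350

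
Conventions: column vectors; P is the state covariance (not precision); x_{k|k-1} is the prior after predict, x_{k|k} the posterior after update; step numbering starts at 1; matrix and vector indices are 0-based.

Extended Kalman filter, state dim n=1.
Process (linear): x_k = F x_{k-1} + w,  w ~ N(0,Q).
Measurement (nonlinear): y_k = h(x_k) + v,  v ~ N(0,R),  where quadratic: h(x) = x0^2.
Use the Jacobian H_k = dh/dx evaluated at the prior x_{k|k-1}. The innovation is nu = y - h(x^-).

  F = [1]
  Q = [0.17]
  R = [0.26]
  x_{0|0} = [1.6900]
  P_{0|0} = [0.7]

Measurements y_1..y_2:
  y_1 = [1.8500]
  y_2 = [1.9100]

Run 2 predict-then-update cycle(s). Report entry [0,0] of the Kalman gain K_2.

step 1: x^-=[1.6900]  P^-=[0.8700]  H_jac=[3.3800]  S=[10.1992]  K=[0.2883]  nu=[-1.0061]  x^+=[1.3999]  P^+=[0.0222]
step 2: x^-=[1.3999]  P^-=[0.1922]  H_jac=[2.7999]  S=[1.7665]  K=[0.3046]  nu=[-0.0498]  x^+=[1.3848]  P^+=[0.0283]

K[0,0] = 0.3046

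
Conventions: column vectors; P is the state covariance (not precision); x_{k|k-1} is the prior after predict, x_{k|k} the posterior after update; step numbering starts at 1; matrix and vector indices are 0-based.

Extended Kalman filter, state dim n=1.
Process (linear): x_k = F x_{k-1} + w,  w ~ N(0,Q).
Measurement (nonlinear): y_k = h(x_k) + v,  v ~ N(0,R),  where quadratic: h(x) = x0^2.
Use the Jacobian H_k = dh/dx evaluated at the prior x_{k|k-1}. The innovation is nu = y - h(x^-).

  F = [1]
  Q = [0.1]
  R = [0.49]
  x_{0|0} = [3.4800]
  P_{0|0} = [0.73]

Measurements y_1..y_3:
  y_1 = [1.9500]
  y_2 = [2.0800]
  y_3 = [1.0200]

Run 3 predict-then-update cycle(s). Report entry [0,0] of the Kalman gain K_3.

step 1: x^-=[3.4800]  P^-=[0.8300]  H_jac=[6.9600]  S=[40.6965]  K=[0.1419]  nu=[-10.1604]  x^+=[2.0377]  P^+=[0.0100]
step 2: x^-=[2.0377]  P^-=[0.1100]  H_jac=[4.0755]  S=[2.3170]  K=[0.1935]  nu=[-2.0724]  x^+=[1.6368]  P^+=[0.0233]
step 3: x^-=[1.6368]  P^-=[0.1233]  H_jac=[3.2736]  S=[1.8109]  K=[0.2228]  nu=[-1.6591]  x^+=[1.2671]  P^+=[0.0334]

K[0,0] = 0.2228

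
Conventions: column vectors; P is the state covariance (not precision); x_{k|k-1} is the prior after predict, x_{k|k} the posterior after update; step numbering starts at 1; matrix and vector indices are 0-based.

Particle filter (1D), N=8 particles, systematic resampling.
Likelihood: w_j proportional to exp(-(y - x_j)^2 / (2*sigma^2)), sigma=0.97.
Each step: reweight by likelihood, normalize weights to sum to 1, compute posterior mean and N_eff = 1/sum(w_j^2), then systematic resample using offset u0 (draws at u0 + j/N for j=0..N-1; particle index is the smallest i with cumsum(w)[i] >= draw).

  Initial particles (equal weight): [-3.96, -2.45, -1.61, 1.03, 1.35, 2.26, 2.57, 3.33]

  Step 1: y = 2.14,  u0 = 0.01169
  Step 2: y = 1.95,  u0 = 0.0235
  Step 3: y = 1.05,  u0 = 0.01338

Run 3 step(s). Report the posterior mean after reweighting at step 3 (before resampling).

post_mean = 1.6203

step 1: w=[0.0000, 0.0000, 0.0002, 0.1440, 0.1989, 0.2751, 0.2512, 0.1306]  mean=2.1188  Neff=4.6265  idx=[3, 3, 4, 5, 5, 6, 6, 7]
step 2: w=[0.1064, 0.1064, 0.1377, 0.1585, 0.1585, 0.1360, 0.1360, 0.0606]  mean=2.0222  Neff=7.5481  idx=[0, 1, 2, 3, 4, 4, 5, 6]
step 3: w=[0.2033, 0.2033, 0.1939, 0.0934, 0.0934, 0.0934, 0.0596, 0.0596]  mean=1.6203  Neff=6.5116  idx=[0, 0, 1, 1, 2, 3, 4, 6]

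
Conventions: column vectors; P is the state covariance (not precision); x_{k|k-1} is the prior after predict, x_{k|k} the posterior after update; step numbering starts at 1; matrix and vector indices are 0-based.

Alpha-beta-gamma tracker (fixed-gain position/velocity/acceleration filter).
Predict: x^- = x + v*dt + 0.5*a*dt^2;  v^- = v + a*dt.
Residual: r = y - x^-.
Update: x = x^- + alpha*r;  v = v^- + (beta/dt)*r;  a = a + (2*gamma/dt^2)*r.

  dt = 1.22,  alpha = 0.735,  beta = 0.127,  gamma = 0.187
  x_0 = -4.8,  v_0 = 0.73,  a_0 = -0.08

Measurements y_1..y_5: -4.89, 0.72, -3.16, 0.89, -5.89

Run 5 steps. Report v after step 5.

step 1: x_pred=-3.9689  r=-0.9211  x^+=-4.6459  v^+=0.5365  a^+=-0.3114
step 2: x_pred=-4.2231  r=4.9431  x^+=-0.5899  v^+=0.6711  a^+=0.9307
step 3: x_pred=0.9214  r=-4.0814  x^+=-2.0784  v^+=1.3817  a^+=-0.0949
step 4: x_pred=-0.4634  r=1.3534  x^+=0.5313  v^+=1.4067  a^+=0.2452
step 5: x_pred=2.4300  r=-8.3200  x^+=-3.6852  v^+=0.8398  a^+=-1.8455

v_post = 0.8398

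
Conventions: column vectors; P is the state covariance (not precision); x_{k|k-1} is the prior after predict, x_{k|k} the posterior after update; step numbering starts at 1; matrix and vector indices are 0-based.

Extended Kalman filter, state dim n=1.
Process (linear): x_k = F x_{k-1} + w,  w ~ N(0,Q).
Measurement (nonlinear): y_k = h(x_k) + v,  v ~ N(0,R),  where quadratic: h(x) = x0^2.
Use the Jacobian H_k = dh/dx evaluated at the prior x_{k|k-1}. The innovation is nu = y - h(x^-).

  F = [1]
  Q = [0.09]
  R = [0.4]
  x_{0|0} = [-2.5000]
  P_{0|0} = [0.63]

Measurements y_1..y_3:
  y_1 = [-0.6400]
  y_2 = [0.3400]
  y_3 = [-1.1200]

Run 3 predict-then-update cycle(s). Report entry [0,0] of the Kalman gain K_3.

step 1: x^-=[-2.5000]  P^-=[0.7200]  H_jac=[-5.0000]  S=[18.4000]  K=[-0.1957]  nu=[-6.8900]  x^+=[-1.1520]  P^+=[0.0157]
step 2: x^-=[-1.1520]  P^-=[0.1057]  H_jac=[-2.3039]  S=[0.9608]  K=[-0.2533]  nu=[-0.9870]  x^+=[-0.9019]  P^+=[0.0440]
step 3: x^-=[-0.9019]  P^-=[0.1340]  H_jac=[-1.8038]  S=[0.8360]  K=[-0.2891]  nu=[-1.9334]  x^+=[-0.3429]  P^+=[0.0641]

K[0,0] = -0.2891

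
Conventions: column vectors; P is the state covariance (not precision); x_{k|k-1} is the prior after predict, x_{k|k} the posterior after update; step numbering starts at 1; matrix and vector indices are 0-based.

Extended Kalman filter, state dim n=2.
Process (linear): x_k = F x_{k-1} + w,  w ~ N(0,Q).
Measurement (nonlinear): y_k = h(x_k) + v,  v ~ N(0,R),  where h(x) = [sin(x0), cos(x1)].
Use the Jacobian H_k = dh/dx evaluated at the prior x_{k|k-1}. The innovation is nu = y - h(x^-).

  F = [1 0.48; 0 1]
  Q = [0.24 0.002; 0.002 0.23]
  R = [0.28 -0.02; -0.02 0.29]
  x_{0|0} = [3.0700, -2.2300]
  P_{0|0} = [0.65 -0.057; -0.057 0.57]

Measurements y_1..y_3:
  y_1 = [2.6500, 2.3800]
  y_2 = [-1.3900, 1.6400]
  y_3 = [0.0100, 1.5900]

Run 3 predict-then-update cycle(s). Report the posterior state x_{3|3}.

x_post = [-0.4230, 0.2887]

step 1: x^-=[1.9996, -2.2300]  P^-=[0.9666 0.2186; 0.2186 0.8000]  H_jac=[-0.4158 0.0000; 0.0000 0.7905]  S=[0.4471 -0.0918; -0.0918 0.7899]  K=[-0.8749 0.1170; -0.0398 0.7960]  nu=[1.7405, 2.9925]  x^+=[0.8271, 0.0827]  P^+=[0.5948 0.0651; 0.0651 0.2930]
step 2: x^-=[0.8668, 0.0827]  P^-=[0.9648 0.2077; 0.2077 0.5230]  H_jac=[0.6472 0.0000; 0.0000 -0.0826]  S=[0.6842 -0.0311; -0.0311 0.2936]  K=[0.9144 0.0384; 0.1907 -0.1270]  nu=[-2.1523, 0.6434]  x^+=[-1.0766, -0.4095]  P^+=[0.3944 0.0864; 0.0864 0.4919]
step 3: x^-=[-1.2732, -0.4095]  P^-=[0.8307 0.3245; 0.3245 0.7219]  H_jac=[0.2933 0.0000; 0.0000 0.3982]  S=[0.3514 0.0179; 0.0179 0.4044]  K=[0.6785 0.2895; 0.2352 0.7003]  nu=[0.9660, 0.6727]  x^+=[-0.4230, 0.2887]  P^+=[0.6280 0.1768; 0.1768 0.4982]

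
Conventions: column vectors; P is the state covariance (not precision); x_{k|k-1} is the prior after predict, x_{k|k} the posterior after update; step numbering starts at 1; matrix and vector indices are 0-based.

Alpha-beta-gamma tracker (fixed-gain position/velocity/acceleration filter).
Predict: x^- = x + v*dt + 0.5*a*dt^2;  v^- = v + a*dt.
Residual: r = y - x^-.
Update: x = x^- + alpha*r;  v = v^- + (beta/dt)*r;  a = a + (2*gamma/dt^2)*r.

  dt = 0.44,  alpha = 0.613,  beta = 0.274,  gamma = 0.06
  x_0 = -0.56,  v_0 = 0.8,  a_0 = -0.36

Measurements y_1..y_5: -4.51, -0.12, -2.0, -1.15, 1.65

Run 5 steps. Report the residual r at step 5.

resid = 3.5106

step 1: x_pred=-0.2428  r=-4.2672  x^+=-2.8586  v^+=-2.0157  a^+=-3.0049
step 2: x_pred=-4.0364  r=3.9164  x^+=-1.6356  v^+=-0.8990  a^+=-0.5774
step 3: x_pred=-2.0871  r=0.0871  x^+=-2.0337  v^+=-1.0988  a^+=-0.5234
step 4: x_pred=-2.5679  r=1.4179  x^+=-1.6987  v^+=-0.4462  a^+=0.3554
step 5: x_pred=-1.8606  r=3.5106  x^+=0.2914  v^+=1.8963  a^+=2.5314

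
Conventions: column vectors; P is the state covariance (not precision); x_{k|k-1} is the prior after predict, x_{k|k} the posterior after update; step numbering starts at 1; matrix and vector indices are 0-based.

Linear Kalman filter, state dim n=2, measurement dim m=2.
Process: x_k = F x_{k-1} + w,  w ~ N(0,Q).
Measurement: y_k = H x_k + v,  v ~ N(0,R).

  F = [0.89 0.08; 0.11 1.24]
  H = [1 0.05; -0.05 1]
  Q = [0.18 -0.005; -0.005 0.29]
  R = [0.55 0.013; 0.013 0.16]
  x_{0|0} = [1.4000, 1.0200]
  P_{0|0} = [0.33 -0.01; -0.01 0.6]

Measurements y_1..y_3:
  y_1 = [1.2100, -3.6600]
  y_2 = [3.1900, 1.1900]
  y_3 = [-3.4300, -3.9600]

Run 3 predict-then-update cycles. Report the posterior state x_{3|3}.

step 1: x^-=[1.3276, 1.4188]  P^-=[0.4438 0.0757; 0.0757 1.2138]  S=[1.0044 0.1270; 0.1270 1.3674]  K=[0.4459 -0.0023; 0.0242 0.8827]  nu=[-0.1885, -5.0124]  x^+=[1.2550, -3.0102]  P^+=[0.2443 0.0176; 0.0176 0.1424]
step 2: x^-=[0.8761, -3.5946]  P^-=[0.3770 0.0527; 0.0527 0.5168]  S=[0.9335 0.0725; 0.0725 0.6724]  K=[0.4061 0.0065; 0.0249 0.7619]  nu=[2.4936, 4.8284]  x^+=[1.9202, 0.1462]  P^+=[0.2226 0.0174; 0.0174 0.1231]
step 3: x^-=[1.7207, 0.3925]  P^-=[0.3596 0.0484; 0.0484 0.4867]  S=[0.9156 0.0676; 0.0676 0.6428]  K=[0.3949 0.0058; 0.0240 0.7509]  nu=[-5.1703, -4.2665]  x^+=[-0.3459, -2.9352]  P^+=[0.2164 0.0169; 0.0169 0.1213]

x_post = [-0.3459, -2.9352]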